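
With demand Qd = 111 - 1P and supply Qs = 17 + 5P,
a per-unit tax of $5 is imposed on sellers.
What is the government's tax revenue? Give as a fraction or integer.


With tax on sellers, new supply: Qs' = 17 + 5(P - 5)
= 5P - 8
New equilibrium quantity:
Q_new = 547/6
Tax revenue = tax * Q_new = 5 * 547/6 = 2735/6

2735/6


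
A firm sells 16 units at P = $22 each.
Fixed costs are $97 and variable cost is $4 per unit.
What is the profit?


Total Revenue = P * Q = 22 * 16 = $352
Total Cost = FC + VC*Q = 97 + 4*16 = $161
Profit = TR - TC = 352 - 161 = $191

$191


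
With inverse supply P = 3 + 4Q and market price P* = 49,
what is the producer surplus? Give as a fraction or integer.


Minimum supply price (at Q=0): P_min = 3
Quantity supplied at P* = 49:
Q* = (49 - 3)/4 = 23/2
PS = (1/2) * Q* * (P* - P_min)
PS = (1/2) * 23/2 * (49 - 3)
PS = (1/2) * 23/2 * 46 = 529/2

529/2


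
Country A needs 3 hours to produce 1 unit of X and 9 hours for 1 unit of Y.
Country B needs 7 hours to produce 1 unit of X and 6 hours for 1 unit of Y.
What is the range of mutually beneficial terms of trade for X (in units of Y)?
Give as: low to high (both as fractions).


Opportunity cost of X for Country A = hours_X / hours_Y = 3/9 = 1/3 units of Y
Opportunity cost of X for Country B = hours_X / hours_Y = 7/6 = 7/6 units of Y
Terms of trade must be between the two opportunity costs.
Range: 1/3 to 7/6

1/3 to 7/6


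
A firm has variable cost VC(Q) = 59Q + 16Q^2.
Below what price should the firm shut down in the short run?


AVC(Q) = VC(Q)/Q = 59 + 16Q
AVC is increasing in Q, so minimum AVC is at Q -> 0+.
Min AVC = 59
The firm should shut down if P < 59.

59


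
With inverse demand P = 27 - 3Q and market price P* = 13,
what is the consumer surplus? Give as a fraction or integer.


Maximum willingness to pay (at Q=0): P_max = 27
Quantity demanded at P* = 13:
Q* = (27 - 13)/3 = 14/3
CS = (1/2) * Q* * (P_max - P*)
CS = (1/2) * 14/3 * (27 - 13)
CS = (1/2) * 14/3 * 14 = 98/3

98/3


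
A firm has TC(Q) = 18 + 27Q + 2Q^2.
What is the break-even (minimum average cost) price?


AC(Q) = 18/Q + 27 + 2Q
To minimize: dAC/dQ = -18/Q^2 + 2 = 0
Q^2 = 18/2 = 9
Q* = 3
Min AC = 18/3 + 27 + 2*3
Min AC = 6 + 27 + 6 = 39

39


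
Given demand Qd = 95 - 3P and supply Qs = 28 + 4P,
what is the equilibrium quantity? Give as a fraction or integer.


First find equilibrium price:
95 - 3P = 28 + 4P
P* = 67/7 = 67/7
Then substitute into demand:
Q* = 95 - 3 * 67/7 = 464/7

464/7


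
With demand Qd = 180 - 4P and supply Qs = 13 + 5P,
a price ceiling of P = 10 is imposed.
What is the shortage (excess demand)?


At P = 10:
Qd = 180 - 4*10 = 140
Qs = 13 + 5*10 = 63
Shortage = Qd - Qs = 140 - 63 = 77

77


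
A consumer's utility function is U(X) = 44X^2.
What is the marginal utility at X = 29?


MU = dU/dX = 44*2*X^(2-1)
MU = 88*X^1
At X = 29:
MU = 88 * 29^1
MU = 88 * 29 = 2552

2552


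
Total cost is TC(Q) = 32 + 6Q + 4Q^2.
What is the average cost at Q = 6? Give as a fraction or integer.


TC(6) = 32 + 6*6 + 4*6^2
TC(6) = 32 + 36 + 144 = 212
AC = TC/Q = 212/6 = 106/3

106/3


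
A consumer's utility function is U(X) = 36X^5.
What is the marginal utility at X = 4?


MU = dU/dX = 36*5*X^(5-1)
MU = 180*X^4
At X = 4:
MU = 180 * 4^4
MU = 180 * 256 = 46080

46080


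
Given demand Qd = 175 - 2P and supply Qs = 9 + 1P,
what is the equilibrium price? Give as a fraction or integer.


At equilibrium, Qd = Qs.
175 - 2P = 9 + 1P
175 - 9 = 2P + 1P
166 = 3P
P* = 166/3 = 166/3

166/3


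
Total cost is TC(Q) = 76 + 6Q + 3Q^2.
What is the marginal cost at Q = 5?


MC = dTC/dQ = 6 + 2*3*Q
At Q = 5:
MC = 6 + 6*5
MC = 6 + 30 = 36

36


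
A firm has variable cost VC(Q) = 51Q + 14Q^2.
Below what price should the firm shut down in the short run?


AVC(Q) = VC(Q)/Q = 51 + 14Q
AVC is increasing in Q, so minimum AVC is at Q -> 0+.
Min AVC = 51
The firm should shut down if P < 51.

51


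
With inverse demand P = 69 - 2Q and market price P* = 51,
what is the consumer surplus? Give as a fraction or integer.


Maximum willingness to pay (at Q=0): P_max = 69
Quantity demanded at P* = 51:
Q* = (69 - 51)/2 = 9
CS = (1/2) * Q* * (P_max - P*)
CS = (1/2) * 9 * (69 - 51)
CS = (1/2) * 9 * 18 = 81

81


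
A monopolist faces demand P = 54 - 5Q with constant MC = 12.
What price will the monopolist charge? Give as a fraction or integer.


MR = 54 - 10Q
Set MR = MC: 54 - 10Q = 12
Q* = 21/5
Substitute into demand:
P* = 54 - 5*21/5 = 33

33


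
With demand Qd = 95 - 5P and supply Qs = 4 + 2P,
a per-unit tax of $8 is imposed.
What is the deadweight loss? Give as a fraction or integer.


Pre-tax equilibrium quantity: Q* = 30
Post-tax equilibrium quantity: Q_tax = 130/7
Reduction in quantity: Q* - Q_tax = 80/7
DWL = (1/2) * tax * (Q* - Q_tax)
DWL = (1/2) * 8 * 80/7 = 320/7

320/7


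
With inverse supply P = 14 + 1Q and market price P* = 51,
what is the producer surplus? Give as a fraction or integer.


Minimum supply price (at Q=0): P_min = 14
Quantity supplied at P* = 51:
Q* = (51 - 14)/1 = 37
PS = (1/2) * Q* * (P* - P_min)
PS = (1/2) * 37 * (51 - 14)
PS = (1/2) * 37 * 37 = 1369/2

1369/2


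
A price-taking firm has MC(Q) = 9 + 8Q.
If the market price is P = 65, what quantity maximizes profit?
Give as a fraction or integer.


In perfect competition, profit is maximized where P = MC.
65 = 9 + 8Q
56 = 8Q
Q* = 56/8 = 7

7


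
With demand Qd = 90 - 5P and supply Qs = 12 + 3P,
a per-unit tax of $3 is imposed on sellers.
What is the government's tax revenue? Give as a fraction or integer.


With tax on sellers, new supply: Qs' = 12 + 3(P - 3)
= 3 + 3P
New equilibrium quantity:
Q_new = 285/8
Tax revenue = tax * Q_new = 3 * 285/8 = 855/8

855/8


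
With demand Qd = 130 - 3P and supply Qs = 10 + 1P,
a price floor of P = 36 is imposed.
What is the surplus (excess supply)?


At P = 36:
Qd = 130 - 3*36 = 22
Qs = 10 + 1*36 = 46
Surplus = Qs - Qd = 46 - 22 = 24

24


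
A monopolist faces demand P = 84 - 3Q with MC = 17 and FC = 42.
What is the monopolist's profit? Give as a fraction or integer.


MR = MC: 84 - 6Q = 17
Q* = 67/6
P* = 84 - 3*67/6 = 101/2
Profit = (P* - MC)*Q* - FC
= (101/2 - 17)*67/6 - 42
= 67/2*67/6 - 42
= 4489/12 - 42 = 3985/12

3985/12


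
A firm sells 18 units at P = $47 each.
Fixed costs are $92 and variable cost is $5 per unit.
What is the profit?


Total Revenue = P * Q = 47 * 18 = $846
Total Cost = FC + VC*Q = 92 + 5*18 = $182
Profit = TR - TC = 846 - 182 = $664

$664


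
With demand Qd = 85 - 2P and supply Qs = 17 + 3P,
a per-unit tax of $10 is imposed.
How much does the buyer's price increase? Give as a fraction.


With a per-unit tax, the buyer's price increase depends on relative slopes.
Supply slope: d = 3, Demand slope: b = 2
Buyer's price increase = d * tax / (b + d)
= 3 * 10 / (2 + 3)
= 30 / 5 = 6

6


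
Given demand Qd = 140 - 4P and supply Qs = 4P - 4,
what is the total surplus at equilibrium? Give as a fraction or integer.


Find equilibrium: 140 - 4P = 4P - 4
140 + 4 = 8P
P* = 144/8 = 18
Q* = 4*18 - 4 = 68
Inverse demand: P = 35 - Q/4, so P_max = 35
Inverse supply: P = 1 + Q/4, so P_min = 1
CS = (1/2) * 68 * (35 - 18) = 578
PS = (1/2) * 68 * (18 - 1) = 578
TS = CS + PS = 578 + 578 = 1156

1156


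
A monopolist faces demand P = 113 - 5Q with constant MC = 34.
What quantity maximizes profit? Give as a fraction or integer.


TR = P*Q = (113 - 5Q)Q = 113Q - 5Q^2
MR = dTR/dQ = 113 - 10Q
Set MR = MC:
113 - 10Q = 34
79 = 10Q
Q* = 79/10 = 79/10

79/10


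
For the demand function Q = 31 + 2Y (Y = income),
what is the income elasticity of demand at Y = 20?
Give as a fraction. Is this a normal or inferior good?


dQ/dY = 2
At Y = 20: Q = 31 + 2*20 = 71
Ey = (dQ/dY)(Y/Q) = 2 * 20 / 71 = 40/71
Since Ey > 0, this is a normal good.

40/71 (normal good)


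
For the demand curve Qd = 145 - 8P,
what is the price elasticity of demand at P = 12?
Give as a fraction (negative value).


dQ/dP = -8
At P = 12: Q = 145 - 8*12 = 49
E = (dQ/dP)(P/Q) = (-8)(12/49) = -96/49

-96/49


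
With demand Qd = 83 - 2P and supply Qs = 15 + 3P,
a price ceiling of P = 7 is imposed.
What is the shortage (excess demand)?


At P = 7:
Qd = 83 - 2*7 = 69
Qs = 15 + 3*7 = 36
Shortage = Qd - Qs = 69 - 36 = 33

33


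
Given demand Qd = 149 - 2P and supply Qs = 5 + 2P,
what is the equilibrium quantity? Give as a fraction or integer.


First find equilibrium price:
149 - 2P = 5 + 2P
P* = 144/4 = 36
Then substitute into demand:
Q* = 149 - 2 * 36 = 77

77


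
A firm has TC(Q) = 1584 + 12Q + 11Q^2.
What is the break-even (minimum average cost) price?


AC(Q) = 1584/Q + 12 + 11Q
To minimize: dAC/dQ = -1584/Q^2 + 11 = 0
Q^2 = 1584/11 = 144
Q* = 12
Min AC = 1584/12 + 12 + 11*12
Min AC = 132 + 12 + 132 = 276

276


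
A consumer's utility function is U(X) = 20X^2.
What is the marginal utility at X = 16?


MU = dU/dX = 20*2*X^(2-1)
MU = 40*X^1
At X = 16:
MU = 40 * 16^1
MU = 40 * 16 = 640

640


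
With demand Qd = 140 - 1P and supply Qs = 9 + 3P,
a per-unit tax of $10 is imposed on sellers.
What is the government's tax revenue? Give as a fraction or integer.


With tax on sellers, new supply: Qs' = 9 + 3(P - 10)
= 3P - 21
New equilibrium quantity:
Q_new = 399/4
Tax revenue = tax * Q_new = 10 * 399/4 = 1995/2

1995/2


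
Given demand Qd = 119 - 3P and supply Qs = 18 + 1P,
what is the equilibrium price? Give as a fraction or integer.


At equilibrium, Qd = Qs.
119 - 3P = 18 + 1P
119 - 18 = 3P + 1P
101 = 4P
P* = 101/4 = 101/4

101/4


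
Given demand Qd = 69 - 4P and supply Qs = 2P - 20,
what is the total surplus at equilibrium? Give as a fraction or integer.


Find equilibrium: 69 - 4P = 2P - 20
69 + 20 = 6P
P* = 89/6 = 89/6
Q* = 2*89/6 - 20 = 29/3
Inverse demand: P = 69/4 - Q/4, so P_max = 69/4
Inverse supply: P = 10 + Q/2, so P_min = 10
CS = (1/2) * 29/3 * (69/4 - 89/6) = 841/72
PS = (1/2) * 29/3 * (89/6 - 10) = 841/36
TS = CS + PS = 841/72 + 841/36 = 841/24

841/24


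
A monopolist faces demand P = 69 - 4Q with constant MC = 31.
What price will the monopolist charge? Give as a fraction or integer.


MR = 69 - 8Q
Set MR = MC: 69 - 8Q = 31
Q* = 19/4
Substitute into demand:
P* = 69 - 4*19/4 = 50

50


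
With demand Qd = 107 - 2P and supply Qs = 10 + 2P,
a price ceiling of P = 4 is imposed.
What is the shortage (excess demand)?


At P = 4:
Qd = 107 - 2*4 = 99
Qs = 10 + 2*4 = 18
Shortage = Qd - Qs = 99 - 18 = 81

81


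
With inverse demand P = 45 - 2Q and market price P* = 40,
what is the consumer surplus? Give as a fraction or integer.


Maximum willingness to pay (at Q=0): P_max = 45
Quantity demanded at P* = 40:
Q* = (45 - 40)/2 = 5/2
CS = (1/2) * Q* * (P_max - P*)
CS = (1/2) * 5/2 * (45 - 40)
CS = (1/2) * 5/2 * 5 = 25/4

25/4


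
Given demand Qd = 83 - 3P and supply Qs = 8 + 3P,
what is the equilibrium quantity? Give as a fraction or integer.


First find equilibrium price:
83 - 3P = 8 + 3P
P* = 75/6 = 25/2
Then substitute into demand:
Q* = 83 - 3 * 25/2 = 91/2

91/2


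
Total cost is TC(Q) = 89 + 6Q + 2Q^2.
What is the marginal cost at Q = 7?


MC = dTC/dQ = 6 + 2*2*Q
At Q = 7:
MC = 6 + 4*7
MC = 6 + 28 = 34

34


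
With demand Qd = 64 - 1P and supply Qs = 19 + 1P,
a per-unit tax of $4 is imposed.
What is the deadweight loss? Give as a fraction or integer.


Pre-tax equilibrium quantity: Q* = 83/2
Post-tax equilibrium quantity: Q_tax = 79/2
Reduction in quantity: Q* - Q_tax = 2
DWL = (1/2) * tax * (Q* - Q_tax)
DWL = (1/2) * 4 * 2 = 4

4


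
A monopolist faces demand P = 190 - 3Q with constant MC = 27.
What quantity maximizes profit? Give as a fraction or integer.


TR = P*Q = (190 - 3Q)Q = 190Q - 3Q^2
MR = dTR/dQ = 190 - 6Q
Set MR = MC:
190 - 6Q = 27
163 = 6Q
Q* = 163/6 = 163/6

163/6


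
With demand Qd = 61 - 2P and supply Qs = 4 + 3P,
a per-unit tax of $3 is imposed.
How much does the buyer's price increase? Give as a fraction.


With a per-unit tax, the buyer's price increase depends on relative slopes.
Supply slope: d = 3, Demand slope: b = 2
Buyer's price increase = d * tax / (b + d)
= 3 * 3 / (2 + 3)
= 9 / 5 = 9/5

9/5


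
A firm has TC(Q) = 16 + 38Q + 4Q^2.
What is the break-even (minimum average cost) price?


AC(Q) = 16/Q + 38 + 4Q
To minimize: dAC/dQ = -16/Q^2 + 4 = 0
Q^2 = 16/4 = 4
Q* = 2
Min AC = 16/2 + 38 + 4*2
Min AC = 8 + 38 + 8 = 54

54


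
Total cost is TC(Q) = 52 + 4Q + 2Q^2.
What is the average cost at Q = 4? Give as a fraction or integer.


TC(4) = 52 + 4*4 + 2*4^2
TC(4) = 52 + 16 + 32 = 100
AC = TC/Q = 100/4 = 25

25


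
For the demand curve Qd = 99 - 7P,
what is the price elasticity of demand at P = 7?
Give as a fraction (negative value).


dQ/dP = -7
At P = 7: Q = 99 - 7*7 = 50
E = (dQ/dP)(P/Q) = (-7)(7/50) = -49/50

-49/50


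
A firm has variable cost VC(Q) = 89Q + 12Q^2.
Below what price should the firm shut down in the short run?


AVC(Q) = VC(Q)/Q = 89 + 12Q
AVC is increasing in Q, so minimum AVC is at Q -> 0+.
Min AVC = 89
The firm should shut down if P < 89.

89


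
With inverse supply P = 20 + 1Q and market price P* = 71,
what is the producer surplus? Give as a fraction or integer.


Minimum supply price (at Q=0): P_min = 20
Quantity supplied at P* = 71:
Q* = (71 - 20)/1 = 51
PS = (1/2) * Q* * (P* - P_min)
PS = (1/2) * 51 * (71 - 20)
PS = (1/2) * 51 * 51 = 2601/2

2601/2


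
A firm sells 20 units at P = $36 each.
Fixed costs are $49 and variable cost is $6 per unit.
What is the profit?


Total Revenue = P * Q = 36 * 20 = $720
Total Cost = FC + VC*Q = 49 + 6*20 = $169
Profit = TR - TC = 720 - 169 = $551

$551


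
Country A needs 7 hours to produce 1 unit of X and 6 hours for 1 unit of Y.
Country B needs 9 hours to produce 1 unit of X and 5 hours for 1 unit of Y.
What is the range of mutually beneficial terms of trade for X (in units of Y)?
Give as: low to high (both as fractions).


Opportunity cost of X for Country A = hours_X / hours_Y = 7/6 = 7/6 units of Y
Opportunity cost of X for Country B = hours_X / hours_Y = 9/5 = 9/5 units of Y
Terms of trade must be between the two opportunity costs.
Range: 7/6 to 9/5

7/6 to 9/5


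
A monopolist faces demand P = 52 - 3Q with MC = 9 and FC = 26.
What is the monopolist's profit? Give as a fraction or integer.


MR = MC: 52 - 6Q = 9
Q* = 43/6
P* = 52 - 3*43/6 = 61/2
Profit = (P* - MC)*Q* - FC
= (61/2 - 9)*43/6 - 26
= 43/2*43/6 - 26
= 1849/12 - 26 = 1537/12

1537/12


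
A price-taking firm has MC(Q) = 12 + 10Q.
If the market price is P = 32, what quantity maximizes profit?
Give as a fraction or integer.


In perfect competition, profit is maximized where P = MC.
32 = 12 + 10Q
20 = 10Q
Q* = 20/10 = 2

2


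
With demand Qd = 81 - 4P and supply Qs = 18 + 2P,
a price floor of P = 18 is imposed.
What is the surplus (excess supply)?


At P = 18:
Qd = 81 - 4*18 = 9
Qs = 18 + 2*18 = 54
Surplus = Qs - Qd = 54 - 9 = 45

45


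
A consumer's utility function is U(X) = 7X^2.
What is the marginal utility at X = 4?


MU = dU/dX = 7*2*X^(2-1)
MU = 14*X^1
At X = 4:
MU = 14 * 4^1
MU = 14 * 4 = 56

56


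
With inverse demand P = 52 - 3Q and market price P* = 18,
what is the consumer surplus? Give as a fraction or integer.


Maximum willingness to pay (at Q=0): P_max = 52
Quantity demanded at P* = 18:
Q* = (52 - 18)/3 = 34/3
CS = (1/2) * Q* * (P_max - P*)
CS = (1/2) * 34/3 * (52 - 18)
CS = (1/2) * 34/3 * 34 = 578/3

578/3


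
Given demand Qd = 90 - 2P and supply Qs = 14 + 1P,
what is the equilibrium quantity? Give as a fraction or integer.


First find equilibrium price:
90 - 2P = 14 + 1P
P* = 76/3 = 76/3
Then substitute into demand:
Q* = 90 - 2 * 76/3 = 118/3

118/3


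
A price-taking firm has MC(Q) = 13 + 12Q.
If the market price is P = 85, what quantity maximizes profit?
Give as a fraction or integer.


In perfect competition, profit is maximized where P = MC.
85 = 13 + 12Q
72 = 12Q
Q* = 72/12 = 6

6


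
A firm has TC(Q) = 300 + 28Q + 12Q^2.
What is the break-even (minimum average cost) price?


AC(Q) = 300/Q + 28 + 12Q
To minimize: dAC/dQ = -300/Q^2 + 12 = 0
Q^2 = 300/12 = 25
Q* = 5
Min AC = 300/5 + 28 + 12*5
Min AC = 60 + 28 + 60 = 148

148


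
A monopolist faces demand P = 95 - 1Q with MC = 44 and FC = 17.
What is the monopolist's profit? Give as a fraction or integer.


MR = MC: 95 - 2Q = 44
Q* = 51/2
P* = 95 - 1*51/2 = 139/2
Profit = (P* - MC)*Q* - FC
= (139/2 - 44)*51/2 - 17
= 51/2*51/2 - 17
= 2601/4 - 17 = 2533/4

2533/4


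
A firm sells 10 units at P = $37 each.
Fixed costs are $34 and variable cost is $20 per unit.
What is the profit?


Total Revenue = P * Q = 37 * 10 = $370
Total Cost = FC + VC*Q = 34 + 20*10 = $234
Profit = TR - TC = 370 - 234 = $136

$136


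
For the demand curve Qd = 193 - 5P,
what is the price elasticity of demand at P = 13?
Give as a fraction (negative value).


dQ/dP = -5
At P = 13: Q = 193 - 5*13 = 128
E = (dQ/dP)(P/Q) = (-5)(13/128) = -65/128

-65/128


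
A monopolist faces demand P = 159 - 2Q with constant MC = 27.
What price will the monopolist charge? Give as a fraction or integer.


MR = 159 - 4Q
Set MR = MC: 159 - 4Q = 27
Q* = 33
Substitute into demand:
P* = 159 - 2*33 = 93

93


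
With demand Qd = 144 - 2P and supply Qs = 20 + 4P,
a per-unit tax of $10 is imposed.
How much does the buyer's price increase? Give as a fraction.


With a per-unit tax, the buyer's price increase depends on relative slopes.
Supply slope: d = 4, Demand slope: b = 2
Buyer's price increase = d * tax / (b + d)
= 4 * 10 / (2 + 4)
= 40 / 6 = 20/3

20/3


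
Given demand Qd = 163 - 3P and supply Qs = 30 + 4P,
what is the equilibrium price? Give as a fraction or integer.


At equilibrium, Qd = Qs.
163 - 3P = 30 + 4P
163 - 30 = 3P + 4P
133 = 7P
P* = 133/7 = 19

19


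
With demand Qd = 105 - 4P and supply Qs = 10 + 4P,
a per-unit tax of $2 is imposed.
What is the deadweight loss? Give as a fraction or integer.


Pre-tax equilibrium quantity: Q* = 115/2
Post-tax equilibrium quantity: Q_tax = 107/2
Reduction in quantity: Q* - Q_tax = 4
DWL = (1/2) * tax * (Q* - Q_tax)
DWL = (1/2) * 2 * 4 = 4

4


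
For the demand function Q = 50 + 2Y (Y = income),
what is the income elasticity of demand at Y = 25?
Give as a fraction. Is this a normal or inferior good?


dQ/dY = 2
At Y = 25: Q = 50 + 2*25 = 100
Ey = (dQ/dY)(Y/Q) = 2 * 25 / 100 = 1/2
Since Ey > 0, this is a normal good.

1/2 (normal good)


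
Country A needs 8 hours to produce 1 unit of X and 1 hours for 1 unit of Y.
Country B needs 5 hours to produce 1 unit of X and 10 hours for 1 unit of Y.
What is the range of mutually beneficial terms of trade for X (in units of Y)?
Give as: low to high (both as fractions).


Opportunity cost of X for Country A = hours_X / hours_Y = 8/1 = 8 units of Y
Opportunity cost of X for Country B = hours_X / hours_Y = 5/10 = 1/2 units of Y
Terms of trade must be between the two opportunity costs.
Range: 1/2 to 8

1/2 to 8


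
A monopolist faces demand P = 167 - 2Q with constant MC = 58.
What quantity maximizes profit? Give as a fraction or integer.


TR = P*Q = (167 - 2Q)Q = 167Q - 2Q^2
MR = dTR/dQ = 167 - 4Q
Set MR = MC:
167 - 4Q = 58
109 = 4Q
Q* = 109/4 = 109/4

109/4


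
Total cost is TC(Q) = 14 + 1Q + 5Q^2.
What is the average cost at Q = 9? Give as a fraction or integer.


TC(9) = 14 + 1*9 + 5*9^2
TC(9) = 14 + 9 + 405 = 428
AC = TC/Q = 428/9 = 428/9

428/9


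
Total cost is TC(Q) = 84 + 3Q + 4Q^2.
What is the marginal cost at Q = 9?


MC = dTC/dQ = 3 + 2*4*Q
At Q = 9:
MC = 3 + 8*9
MC = 3 + 72 = 75

75


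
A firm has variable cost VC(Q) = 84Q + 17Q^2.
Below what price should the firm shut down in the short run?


AVC(Q) = VC(Q)/Q = 84 + 17Q
AVC is increasing in Q, so minimum AVC is at Q -> 0+.
Min AVC = 84
The firm should shut down if P < 84.

84


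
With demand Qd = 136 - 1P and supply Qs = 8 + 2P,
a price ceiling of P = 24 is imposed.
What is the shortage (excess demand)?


At P = 24:
Qd = 136 - 1*24 = 112
Qs = 8 + 2*24 = 56
Shortage = Qd - Qs = 112 - 56 = 56

56


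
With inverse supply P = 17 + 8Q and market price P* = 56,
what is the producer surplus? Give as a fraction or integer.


Minimum supply price (at Q=0): P_min = 17
Quantity supplied at P* = 56:
Q* = (56 - 17)/8 = 39/8
PS = (1/2) * Q* * (P* - P_min)
PS = (1/2) * 39/8 * (56 - 17)
PS = (1/2) * 39/8 * 39 = 1521/16

1521/16


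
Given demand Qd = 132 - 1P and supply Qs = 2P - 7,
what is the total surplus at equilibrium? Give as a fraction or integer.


Find equilibrium: 132 - 1P = 2P - 7
132 + 7 = 3P
P* = 139/3 = 139/3
Q* = 2*139/3 - 7 = 257/3
Inverse demand: P = 132 - Q/1, so P_max = 132
Inverse supply: P = 7/2 + Q/2, so P_min = 7/2
CS = (1/2) * 257/3 * (132 - 139/3) = 66049/18
PS = (1/2) * 257/3 * (139/3 - 7/2) = 66049/36
TS = CS + PS = 66049/18 + 66049/36 = 66049/12

66049/12


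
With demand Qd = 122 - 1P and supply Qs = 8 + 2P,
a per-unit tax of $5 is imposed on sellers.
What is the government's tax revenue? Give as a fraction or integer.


With tax on sellers, new supply: Qs' = 8 + 2(P - 5)
= 2P - 2
New equilibrium quantity:
Q_new = 242/3
Tax revenue = tax * Q_new = 5 * 242/3 = 1210/3

1210/3


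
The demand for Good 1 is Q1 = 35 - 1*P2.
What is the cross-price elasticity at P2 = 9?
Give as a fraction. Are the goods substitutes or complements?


dQ1/dP2 = -1
At P2 = 9: Q1 = 35 - 1*9 = 26
Exy = (dQ1/dP2)(P2/Q1) = -1 * 9 / 26 = -9/26
Since Exy < 0, the goods are complements.

-9/26 (complements)


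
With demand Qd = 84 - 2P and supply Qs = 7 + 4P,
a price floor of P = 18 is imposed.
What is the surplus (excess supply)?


At P = 18:
Qd = 84 - 2*18 = 48
Qs = 7 + 4*18 = 79
Surplus = Qs - Qd = 79 - 48 = 31

31


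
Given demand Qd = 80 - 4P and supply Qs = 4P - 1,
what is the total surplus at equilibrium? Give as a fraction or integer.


Find equilibrium: 80 - 4P = 4P - 1
80 + 1 = 8P
P* = 81/8 = 81/8
Q* = 4*81/8 - 1 = 79/2
Inverse demand: P = 20 - Q/4, so P_max = 20
Inverse supply: P = 1/4 + Q/4, so P_min = 1/4
CS = (1/2) * 79/2 * (20 - 81/8) = 6241/32
PS = (1/2) * 79/2 * (81/8 - 1/4) = 6241/32
TS = CS + PS = 6241/32 + 6241/32 = 6241/16

6241/16


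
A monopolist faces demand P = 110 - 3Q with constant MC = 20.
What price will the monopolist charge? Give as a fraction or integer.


MR = 110 - 6Q
Set MR = MC: 110 - 6Q = 20
Q* = 15
Substitute into demand:
P* = 110 - 3*15 = 65

65


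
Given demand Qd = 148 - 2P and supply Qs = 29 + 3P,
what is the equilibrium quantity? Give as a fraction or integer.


First find equilibrium price:
148 - 2P = 29 + 3P
P* = 119/5 = 119/5
Then substitute into demand:
Q* = 148 - 2 * 119/5 = 502/5

502/5


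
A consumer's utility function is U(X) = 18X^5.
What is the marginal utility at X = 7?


MU = dU/dX = 18*5*X^(5-1)
MU = 90*X^4
At X = 7:
MU = 90 * 7^4
MU = 90 * 2401 = 216090

216090


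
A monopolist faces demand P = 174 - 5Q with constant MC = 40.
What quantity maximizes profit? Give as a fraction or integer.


TR = P*Q = (174 - 5Q)Q = 174Q - 5Q^2
MR = dTR/dQ = 174 - 10Q
Set MR = MC:
174 - 10Q = 40
134 = 10Q
Q* = 134/10 = 67/5

67/5


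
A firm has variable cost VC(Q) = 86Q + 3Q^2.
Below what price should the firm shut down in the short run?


AVC(Q) = VC(Q)/Q = 86 + 3Q
AVC is increasing in Q, so minimum AVC is at Q -> 0+.
Min AVC = 86
The firm should shut down if P < 86.

86


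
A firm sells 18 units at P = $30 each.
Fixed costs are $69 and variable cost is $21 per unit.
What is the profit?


Total Revenue = P * Q = 30 * 18 = $540
Total Cost = FC + VC*Q = 69 + 21*18 = $447
Profit = TR - TC = 540 - 447 = $93

$93


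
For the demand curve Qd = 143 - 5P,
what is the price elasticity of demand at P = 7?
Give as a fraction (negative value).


dQ/dP = -5
At P = 7: Q = 143 - 5*7 = 108
E = (dQ/dP)(P/Q) = (-5)(7/108) = -35/108

-35/108


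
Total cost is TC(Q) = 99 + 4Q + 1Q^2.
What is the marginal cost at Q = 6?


MC = dTC/dQ = 4 + 2*1*Q
At Q = 6:
MC = 4 + 2*6
MC = 4 + 12 = 16

16


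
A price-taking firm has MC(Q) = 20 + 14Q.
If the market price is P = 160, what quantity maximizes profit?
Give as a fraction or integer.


In perfect competition, profit is maximized where P = MC.
160 = 20 + 14Q
140 = 14Q
Q* = 140/14 = 10

10


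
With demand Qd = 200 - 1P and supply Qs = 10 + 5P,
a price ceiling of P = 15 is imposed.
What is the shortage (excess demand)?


At P = 15:
Qd = 200 - 1*15 = 185
Qs = 10 + 5*15 = 85
Shortage = Qd - Qs = 185 - 85 = 100

100


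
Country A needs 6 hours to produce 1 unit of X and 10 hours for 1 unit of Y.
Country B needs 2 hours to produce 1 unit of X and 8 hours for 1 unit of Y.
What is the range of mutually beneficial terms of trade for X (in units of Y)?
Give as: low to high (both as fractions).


Opportunity cost of X for Country A = hours_X / hours_Y = 6/10 = 3/5 units of Y
Opportunity cost of X for Country B = hours_X / hours_Y = 2/8 = 1/4 units of Y
Terms of trade must be between the two opportunity costs.
Range: 1/4 to 3/5

1/4 to 3/5


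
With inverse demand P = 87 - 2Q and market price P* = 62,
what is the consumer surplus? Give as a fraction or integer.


Maximum willingness to pay (at Q=0): P_max = 87
Quantity demanded at P* = 62:
Q* = (87 - 62)/2 = 25/2
CS = (1/2) * Q* * (P_max - P*)
CS = (1/2) * 25/2 * (87 - 62)
CS = (1/2) * 25/2 * 25 = 625/4

625/4


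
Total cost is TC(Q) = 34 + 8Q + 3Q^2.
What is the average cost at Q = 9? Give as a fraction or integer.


TC(9) = 34 + 8*9 + 3*9^2
TC(9) = 34 + 72 + 243 = 349
AC = TC/Q = 349/9 = 349/9

349/9


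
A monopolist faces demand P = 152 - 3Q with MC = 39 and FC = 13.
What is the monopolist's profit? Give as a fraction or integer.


MR = MC: 152 - 6Q = 39
Q* = 113/6
P* = 152 - 3*113/6 = 191/2
Profit = (P* - MC)*Q* - FC
= (191/2 - 39)*113/6 - 13
= 113/2*113/6 - 13
= 12769/12 - 13 = 12613/12

12613/12


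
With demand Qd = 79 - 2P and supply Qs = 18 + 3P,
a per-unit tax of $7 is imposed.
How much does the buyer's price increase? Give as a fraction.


With a per-unit tax, the buyer's price increase depends on relative slopes.
Supply slope: d = 3, Demand slope: b = 2
Buyer's price increase = d * tax / (b + d)
= 3 * 7 / (2 + 3)
= 21 / 5 = 21/5

21/5


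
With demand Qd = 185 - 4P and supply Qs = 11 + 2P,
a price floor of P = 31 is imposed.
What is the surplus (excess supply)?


At P = 31:
Qd = 185 - 4*31 = 61
Qs = 11 + 2*31 = 73
Surplus = Qs - Qd = 73 - 61 = 12

12


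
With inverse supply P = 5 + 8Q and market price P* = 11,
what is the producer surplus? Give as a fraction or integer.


Minimum supply price (at Q=0): P_min = 5
Quantity supplied at P* = 11:
Q* = (11 - 5)/8 = 3/4
PS = (1/2) * Q* * (P* - P_min)
PS = (1/2) * 3/4 * (11 - 5)
PS = (1/2) * 3/4 * 6 = 9/4

9/4


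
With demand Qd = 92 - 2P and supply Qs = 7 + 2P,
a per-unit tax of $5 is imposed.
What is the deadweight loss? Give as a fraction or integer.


Pre-tax equilibrium quantity: Q* = 99/2
Post-tax equilibrium quantity: Q_tax = 89/2
Reduction in quantity: Q* - Q_tax = 5
DWL = (1/2) * tax * (Q* - Q_tax)
DWL = (1/2) * 5 * 5 = 25/2

25/2


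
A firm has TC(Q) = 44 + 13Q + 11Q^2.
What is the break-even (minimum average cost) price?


AC(Q) = 44/Q + 13 + 11Q
To minimize: dAC/dQ = -44/Q^2 + 11 = 0
Q^2 = 44/11 = 4
Q* = 2
Min AC = 44/2 + 13 + 11*2
Min AC = 22 + 13 + 22 = 57

57


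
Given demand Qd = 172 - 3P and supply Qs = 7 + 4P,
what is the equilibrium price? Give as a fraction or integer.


At equilibrium, Qd = Qs.
172 - 3P = 7 + 4P
172 - 7 = 3P + 4P
165 = 7P
P* = 165/7 = 165/7

165/7


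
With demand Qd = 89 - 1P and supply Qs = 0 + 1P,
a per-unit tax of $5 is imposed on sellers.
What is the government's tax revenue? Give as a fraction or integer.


With tax on sellers, new supply: Qs' = 0 + 1(P - 5)
= 1P - 5
New equilibrium quantity:
Q_new = 42
Tax revenue = tax * Q_new = 5 * 42 = 210

210


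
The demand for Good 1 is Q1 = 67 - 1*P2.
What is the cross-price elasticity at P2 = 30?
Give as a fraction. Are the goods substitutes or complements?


dQ1/dP2 = -1
At P2 = 30: Q1 = 67 - 1*30 = 37
Exy = (dQ1/dP2)(P2/Q1) = -1 * 30 / 37 = -30/37
Since Exy < 0, the goods are complements.

-30/37 (complements)


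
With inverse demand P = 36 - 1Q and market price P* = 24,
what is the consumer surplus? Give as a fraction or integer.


Maximum willingness to pay (at Q=0): P_max = 36
Quantity demanded at P* = 24:
Q* = (36 - 24)/1 = 12
CS = (1/2) * Q* * (P_max - P*)
CS = (1/2) * 12 * (36 - 24)
CS = (1/2) * 12 * 12 = 72

72


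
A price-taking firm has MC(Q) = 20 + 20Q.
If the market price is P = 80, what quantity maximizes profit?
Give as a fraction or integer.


In perfect competition, profit is maximized where P = MC.
80 = 20 + 20Q
60 = 20Q
Q* = 60/20 = 3

3


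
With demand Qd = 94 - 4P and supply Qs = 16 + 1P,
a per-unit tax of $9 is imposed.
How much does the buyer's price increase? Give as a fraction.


With a per-unit tax, the buyer's price increase depends on relative slopes.
Supply slope: d = 1, Demand slope: b = 4
Buyer's price increase = d * tax / (b + d)
= 1 * 9 / (4 + 1)
= 9 / 5 = 9/5

9/5


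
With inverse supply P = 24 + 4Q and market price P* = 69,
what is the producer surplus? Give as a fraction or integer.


Minimum supply price (at Q=0): P_min = 24
Quantity supplied at P* = 69:
Q* = (69 - 24)/4 = 45/4
PS = (1/2) * Q* * (P* - P_min)
PS = (1/2) * 45/4 * (69 - 24)
PS = (1/2) * 45/4 * 45 = 2025/8

2025/8


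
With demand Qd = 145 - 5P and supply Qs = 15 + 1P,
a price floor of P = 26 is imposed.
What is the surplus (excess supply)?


At P = 26:
Qd = 145 - 5*26 = 15
Qs = 15 + 1*26 = 41
Surplus = Qs - Qd = 41 - 15 = 26

26


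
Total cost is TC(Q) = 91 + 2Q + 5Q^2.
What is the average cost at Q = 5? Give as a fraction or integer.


TC(5) = 91 + 2*5 + 5*5^2
TC(5) = 91 + 10 + 125 = 226
AC = TC/Q = 226/5 = 226/5

226/5


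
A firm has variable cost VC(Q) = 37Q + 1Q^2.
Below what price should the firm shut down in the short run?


AVC(Q) = VC(Q)/Q = 37 + 1Q
AVC is increasing in Q, so minimum AVC is at Q -> 0+.
Min AVC = 37
The firm should shut down if P < 37.

37


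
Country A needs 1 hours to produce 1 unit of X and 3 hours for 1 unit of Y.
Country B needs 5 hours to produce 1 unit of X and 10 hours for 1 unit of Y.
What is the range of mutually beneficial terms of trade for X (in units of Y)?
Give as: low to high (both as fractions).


Opportunity cost of X for Country A = hours_X / hours_Y = 1/3 = 1/3 units of Y
Opportunity cost of X for Country B = hours_X / hours_Y = 5/10 = 1/2 units of Y
Terms of trade must be between the two opportunity costs.
Range: 1/3 to 1/2

1/3 to 1/2


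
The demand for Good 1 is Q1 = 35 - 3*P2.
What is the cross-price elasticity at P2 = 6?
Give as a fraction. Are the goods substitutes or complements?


dQ1/dP2 = -3
At P2 = 6: Q1 = 35 - 3*6 = 17
Exy = (dQ1/dP2)(P2/Q1) = -3 * 6 / 17 = -18/17
Since Exy < 0, the goods are complements.

-18/17 (complements)


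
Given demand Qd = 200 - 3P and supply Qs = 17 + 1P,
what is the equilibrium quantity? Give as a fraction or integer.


First find equilibrium price:
200 - 3P = 17 + 1P
P* = 183/4 = 183/4
Then substitute into demand:
Q* = 200 - 3 * 183/4 = 251/4

251/4


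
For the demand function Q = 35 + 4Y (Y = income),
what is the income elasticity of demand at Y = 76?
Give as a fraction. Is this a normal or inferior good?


dQ/dY = 4
At Y = 76: Q = 35 + 4*76 = 339
Ey = (dQ/dY)(Y/Q) = 4 * 76 / 339 = 304/339
Since Ey > 0, this is a normal good.

304/339 (normal good)


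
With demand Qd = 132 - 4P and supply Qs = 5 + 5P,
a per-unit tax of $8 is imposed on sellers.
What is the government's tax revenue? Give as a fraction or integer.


With tax on sellers, new supply: Qs' = 5 + 5(P - 8)
= 5P - 35
New equilibrium quantity:
Q_new = 520/9
Tax revenue = tax * Q_new = 8 * 520/9 = 4160/9

4160/9


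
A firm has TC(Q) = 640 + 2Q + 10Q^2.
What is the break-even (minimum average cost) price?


AC(Q) = 640/Q + 2 + 10Q
To minimize: dAC/dQ = -640/Q^2 + 10 = 0
Q^2 = 640/10 = 64
Q* = 8
Min AC = 640/8 + 2 + 10*8
Min AC = 80 + 2 + 80 = 162

162


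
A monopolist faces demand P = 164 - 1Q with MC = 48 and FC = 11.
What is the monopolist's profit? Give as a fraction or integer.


MR = MC: 164 - 2Q = 48
Q* = 58
P* = 164 - 1*58 = 106
Profit = (P* - MC)*Q* - FC
= (106 - 48)*58 - 11
= 58*58 - 11
= 3364 - 11 = 3353

3353


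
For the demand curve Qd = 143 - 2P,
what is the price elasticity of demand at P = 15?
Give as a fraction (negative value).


dQ/dP = -2
At P = 15: Q = 143 - 2*15 = 113
E = (dQ/dP)(P/Q) = (-2)(15/113) = -30/113

-30/113


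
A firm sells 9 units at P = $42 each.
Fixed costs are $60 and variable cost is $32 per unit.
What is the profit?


Total Revenue = P * Q = 42 * 9 = $378
Total Cost = FC + VC*Q = 60 + 32*9 = $348
Profit = TR - TC = 378 - 348 = $30

$30


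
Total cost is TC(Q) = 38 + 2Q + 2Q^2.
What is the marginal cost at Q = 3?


MC = dTC/dQ = 2 + 2*2*Q
At Q = 3:
MC = 2 + 4*3
MC = 2 + 12 = 14

14


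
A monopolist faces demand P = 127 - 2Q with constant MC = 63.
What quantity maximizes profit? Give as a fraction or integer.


TR = P*Q = (127 - 2Q)Q = 127Q - 2Q^2
MR = dTR/dQ = 127 - 4Q
Set MR = MC:
127 - 4Q = 63
64 = 4Q
Q* = 64/4 = 16

16


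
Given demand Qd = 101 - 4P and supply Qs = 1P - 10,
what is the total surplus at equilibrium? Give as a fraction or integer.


Find equilibrium: 101 - 4P = 1P - 10
101 + 10 = 5P
P* = 111/5 = 111/5
Q* = 1*111/5 - 10 = 61/5
Inverse demand: P = 101/4 - Q/4, so P_max = 101/4
Inverse supply: P = 10 + Q/1, so P_min = 10
CS = (1/2) * 61/5 * (101/4 - 111/5) = 3721/200
PS = (1/2) * 61/5 * (111/5 - 10) = 3721/50
TS = CS + PS = 3721/200 + 3721/50 = 3721/40

3721/40


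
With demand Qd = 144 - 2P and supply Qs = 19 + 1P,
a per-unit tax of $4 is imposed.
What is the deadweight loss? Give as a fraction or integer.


Pre-tax equilibrium quantity: Q* = 182/3
Post-tax equilibrium quantity: Q_tax = 58
Reduction in quantity: Q* - Q_tax = 8/3
DWL = (1/2) * tax * (Q* - Q_tax)
DWL = (1/2) * 4 * 8/3 = 16/3

16/3


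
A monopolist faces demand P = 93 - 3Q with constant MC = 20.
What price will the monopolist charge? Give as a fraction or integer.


MR = 93 - 6Q
Set MR = MC: 93 - 6Q = 20
Q* = 73/6
Substitute into demand:
P* = 93 - 3*73/6 = 113/2

113/2


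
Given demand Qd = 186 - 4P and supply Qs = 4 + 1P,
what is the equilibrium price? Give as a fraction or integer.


At equilibrium, Qd = Qs.
186 - 4P = 4 + 1P
186 - 4 = 4P + 1P
182 = 5P
P* = 182/5 = 182/5

182/5


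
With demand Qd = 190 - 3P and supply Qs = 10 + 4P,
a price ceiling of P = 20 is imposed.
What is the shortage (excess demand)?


At P = 20:
Qd = 190 - 3*20 = 130
Qs = 10 + 4*20 = 90
Shortage = Qd - Qs = 130 - 90 = 40

40


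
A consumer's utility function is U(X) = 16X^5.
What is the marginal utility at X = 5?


MU = dU/dX = 16*5*X^(5-1)
MU = 80*X^4
At X = 5:
MU = 80 * 5^4
MU = 80 * 625 = 50000

50000


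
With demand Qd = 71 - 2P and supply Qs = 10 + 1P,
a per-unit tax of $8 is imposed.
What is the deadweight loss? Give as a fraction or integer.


Pre-tax equilibrium quantity: Q* = 91/3
Post-tax equilibrium quantity: Q_tax = 25
Reduction in quantity: Q* - Q_tax = 16/3
DWL = (1/2) * tax * (Q* - Q_tax)
DWL = (1/2) * 8 * 16/3 = 64/3

64/3


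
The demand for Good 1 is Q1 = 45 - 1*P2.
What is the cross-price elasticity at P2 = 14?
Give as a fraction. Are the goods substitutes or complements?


dQ1/dP2 = -1
At P2 = 14: Q1 = 45 - 1*14 = 31
Exy = (dQ1/dP2)(P2/Q1) = -1 * 14 / 31 = -14/31
Since Exy < 0, the goods are complements.

-14/31 (complements)


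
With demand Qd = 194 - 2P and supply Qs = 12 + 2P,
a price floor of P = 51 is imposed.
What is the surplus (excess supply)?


At P = 51:
Qd = 194 - 2*51 = 92
Qs = 12 + 2*51 = 114
Surplus = Qs - Qd = 114 - 92 = 22

22


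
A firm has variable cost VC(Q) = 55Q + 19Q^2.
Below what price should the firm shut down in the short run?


AVC(Q) = VC(Q)/Q = 55 + 19Q
AVC is increasing in Q, so minimum AVC is at Q -> 0+.
Min AVC = 55
The firm should shut down if P < 55.

55


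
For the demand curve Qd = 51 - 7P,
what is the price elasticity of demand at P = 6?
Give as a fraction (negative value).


dQ/dP = -7
At P = 6: Q = 51 - 7*6 = 9
E = (dQ/dP)(P/Q) = (-7)(6/9) = -14/3

-14/3


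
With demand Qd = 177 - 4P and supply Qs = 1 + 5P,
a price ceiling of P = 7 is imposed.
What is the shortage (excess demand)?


At P = 7:
Qd = 177 - 4*7 = 149
Qs = 1 + 5*7 = 36
Shortage = Qd - Qs = 149 - 36 = 113

113


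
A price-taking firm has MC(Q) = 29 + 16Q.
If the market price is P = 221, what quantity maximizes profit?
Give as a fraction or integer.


In perfect competition, profit is maximized where P = MC.
221 = 29 + 16Q
192 = 16Q
Q* = 192/16 = 12

12


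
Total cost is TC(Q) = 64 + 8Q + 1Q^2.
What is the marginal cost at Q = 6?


MC = dTC/dQ = 8 + 2*1*Q
At Q = 6:
MC = 8 + 2*6
MC = 8 + 12 = 20

20


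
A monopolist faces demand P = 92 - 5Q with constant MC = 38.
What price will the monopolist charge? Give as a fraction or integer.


MR = 92 - 10Q
Set MR = MC: 92 - 10Q = 38
Q* = 27/5
Substitute into demand:
P* = 92 - 5*27/5 = 65

65


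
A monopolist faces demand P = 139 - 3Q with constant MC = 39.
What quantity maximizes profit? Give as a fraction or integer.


TR = P*Q = (139 - 3Q)Q = 139Q - 3Q^2
MR = dTR/dQ = 139 - 6Q
Set MR = MC:
139 - 6Q = 39
100 = 6Q
Q* = 100/6 = 50/3

50/3


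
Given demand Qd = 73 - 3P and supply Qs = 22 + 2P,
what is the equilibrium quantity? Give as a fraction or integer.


First find equilibrium price:
73 - 3P = 22 + 2P
P* = 51/5 = 51/5
Then substitute into demand:
Q* = 73 - 3 * 51/5 = 212/5

212/5


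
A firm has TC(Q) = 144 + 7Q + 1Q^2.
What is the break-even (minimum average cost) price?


AC(Q) = 144/Q + 7 + 1Q
To minimize: dAC/dQ = -144/Q^2 + 1 = 0
Q^2 = 144/1 = 144
Q* = 12
Min AC = 144/12 + 7 + 1*12
Min AC = 12 + 7 + 12 = 31

31


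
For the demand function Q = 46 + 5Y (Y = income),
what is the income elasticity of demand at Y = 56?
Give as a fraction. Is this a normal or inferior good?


dQ/dY = 5
At Y = 56: Q = 46 + 5*56 = 326
Ey = (dQ/dY)(Y/Q) = 5 * 56 / 326 = 140/163
Since Ey > 0, this is a normal good.

140/163 (normal good)


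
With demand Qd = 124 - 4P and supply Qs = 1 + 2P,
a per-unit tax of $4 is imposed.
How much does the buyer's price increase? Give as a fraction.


With a per-unit tax, the buyer's price increase depends on relative slopes.
Supply slope: d = 2, Demand slope: b = 4
Buyer's price increase = d * tax / (b + d)
= 2 * 4 / (4 + 2)
= 8 / 6 = 4/3

4/3


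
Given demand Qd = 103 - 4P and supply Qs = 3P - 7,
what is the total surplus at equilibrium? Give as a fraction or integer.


Find equilibrium: 103 - 4P = 3P - 7
103 + 7 = 7P
P* = 110/7 = 110/7
Q* = 3*110/7 - 7 = 281/7
Inverse demand: P = 103/4 - Q/4, so P_max = 103/4
Inverse supply: P = 7/3 + Q/3, so P_min = 7/3
CS = (1/2) * 281/7 * (103/4 - 110/7) = 78961/392
PS = (1/2) * 281/7 * (110/7 - 7/3) = 78961/294
TS = CS + PS = 78961/392 + 78961/294 = 78961/168

78961/168


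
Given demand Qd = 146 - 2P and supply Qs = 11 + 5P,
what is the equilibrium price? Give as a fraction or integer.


At equilibrium, Qd = Qs.
146 - 2P = 11 + 5P
146 - 11 = 2P + 5P
135 = 7P
P* = 135/7 = 135/7

135/7


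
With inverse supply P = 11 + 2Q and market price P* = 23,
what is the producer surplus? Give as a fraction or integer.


Minimum supply price (at Q=0): P_min = 11
Quantity supplied at P* = 23:
Q* = (23 - 11)/2 = 6
PS = (1/2) * Q* * (P* - P_min)
PS = (1/2) * 6 * (23 - 11)
PS = (1/2) * 6 * 12 = 36

36


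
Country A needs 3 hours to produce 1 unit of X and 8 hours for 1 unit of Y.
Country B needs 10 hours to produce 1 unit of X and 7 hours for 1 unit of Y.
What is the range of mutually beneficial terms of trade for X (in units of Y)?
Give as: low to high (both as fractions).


Opportunity cost of X for Country A = hours_X / hours_Y = 3/8 = 3/8 units of Y
Opportunity cost of X for Country B = hours_X / hours_Y = 10/7 = 10/7 units of Y
Terms of trade must be between the two opportunity costs.
Range: 3/8 to 10/7

3/8 to 10/7
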